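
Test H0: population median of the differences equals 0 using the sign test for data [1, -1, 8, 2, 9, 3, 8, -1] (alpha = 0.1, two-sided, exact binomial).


Step 1: Discard zero differences. Original n = 8; n_eff = number of nonzero differences = 8.
Nonzero differences (with sign): +1, -1, +8, +2, +9, +3, +8, -1
Step 2: Count signs: positive = 6, negative = 2.
Step 3: Under H0: P(positive) = 0.5, so the number of positives S ~ Bin(8, 0.5).
Step 4: Two-sided exact p-value = sum of Bin(8,0.5) probabilities at or below the observed probability = 0.289062.
Step 5: alpha = 0.1. fail to reject H0.

n_eff = 8, pos = 6, neg = 2, p = 0.289062, fail to reject H0.


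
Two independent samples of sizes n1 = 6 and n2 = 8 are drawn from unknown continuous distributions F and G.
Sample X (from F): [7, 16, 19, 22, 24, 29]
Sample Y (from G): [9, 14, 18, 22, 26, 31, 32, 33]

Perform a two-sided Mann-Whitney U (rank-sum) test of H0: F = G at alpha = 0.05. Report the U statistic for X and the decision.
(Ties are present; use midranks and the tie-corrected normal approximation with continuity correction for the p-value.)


Step 1: Combine and sort all 14 observations; assign midranks.
sorted (value, group): (7,X), (9,Y), (14,Y), (16,X), (18,Y), (19,X), (22,X), (22,Y), (24,X), (26,Y), (29,X), (31,Y), (32,Y), (33,Y)
ranks: 7->1, 9->2, 14->3, 16->4, 18->5, 19->6, 22->7.5, 22->7.5, 24->9, 26->10, 29->11, 31->12, 32->13, 33->14
Step 2: Rank sum for X: R1 = 1 + 4 + 6 + 7.5 + 9 + 11 = 38.5.
Step 3: U_X = R1 - n1(n1+1)/2 = 38.5 - 6*7/2 = 38.5 - 21 = 17.5.
       U_Y = n1*n2 - U_X = 48 - 17.5 = 30.5.
Step 4: Ties are present, so use the tie-corrected normal approximation (with continuity correction) for the p-value.
Step 5: p-value = 0.438074; compare to alpha = 0.05. fail to reject H0.

U_X = 17.5, p = 0.438074, fail to reject H0 at alpha = 0.05.


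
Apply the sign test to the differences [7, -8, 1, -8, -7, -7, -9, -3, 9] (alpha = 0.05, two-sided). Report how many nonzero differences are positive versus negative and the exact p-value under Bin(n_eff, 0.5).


Step 1: Discard zero differences. Original n = 9; n_eff = number of nonzero differences = 9.
Nonzero differences (with sign): +7, -8, +1, -8, -7, -7, -9, -3, +9
Step 2: Count signs: positive = 3, negative = 6.
Step 3: Under H0: P(positive) = 0.5, so the number of positives S ~ Bin(9, 0.5).
Step 4: Two-sided exact p-value = sum of Bin(9,0.5) probabilities at or below the observed probability = 0.507812.
Step 5: alpha = 0.05. fail to reject H0.

n_eff = 9, pos = 3, neg = 6, p = 0.507812, fail to reject H0.


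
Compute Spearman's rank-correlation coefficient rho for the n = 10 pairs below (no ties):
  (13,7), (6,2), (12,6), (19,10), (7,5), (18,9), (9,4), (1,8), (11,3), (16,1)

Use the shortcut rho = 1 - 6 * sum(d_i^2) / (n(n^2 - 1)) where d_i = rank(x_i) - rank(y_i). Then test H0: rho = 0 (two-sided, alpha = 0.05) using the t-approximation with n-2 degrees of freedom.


Step 1: Rank x and y separately (midranks; no ties here).
rank(x): 13->7, 6->2, 12->6, 19->10, 7->3, 18->9, 9->4, 1->1, 11->5, 16->8
rank(y): 7->7, 2->2, 6->6, 10->10, 5->5, 9->9, 4->4, 8->8, 3->3, 1->1
Step 2: d_i = R_x(i) - R_y(i); compute d_i^2.
  (7-7)^2=0, (2-2)^2=0, (6-6)^2=0, (10-10)^2=0, (3-5)^2=4, (9-9)^2=0, (4-4)^2=0, (1-8)^2=49, (5-3)^2=4, (8-1)^2=49
sum(d^2) = 106.
Step 3: rho = 1 - 6*106 / (10*(10^2 - 1)) = 1 - 636/990 = 0.357576.
Step 4: Under H0, t = rho * sqrt((n-2)/(1-rho^2)) = 1.0830 ~ t(8).
Step 5: Two-sided p-value from the t-distribution with 8 df = 0.310376.
Step 6: alpha = 0.05. fail to reject H0.

rho = 0.3576, p = 0.310376, fail to reject H0 at alpha = 0.05.


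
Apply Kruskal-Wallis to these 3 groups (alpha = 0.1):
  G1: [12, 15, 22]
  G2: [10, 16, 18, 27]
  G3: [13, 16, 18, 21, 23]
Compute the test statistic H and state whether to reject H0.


Step 1: Combine all N = 12 observations and assign midranks.
sorted (value, group, rank): (10,G2,1), (12,G1,2), (13,G3,3), (15,G1,4), (16,G2,5.5), (16,G3,5.5), (18,G2,7.5), (18,G3,7.5), (21,G3,9), (22,G1,10), (23,G3,11), (27,G2,12)
Step 2: Sum ranks within each group.
R_1 = 16 (n_1 = 3)
R_2 = 26 (n_2 = 4)
R_3 = 36 (n_3 = 5)
Step 3: H = 12/(N(N+1)) * sum(R_i^2/n_i) - 3(N+1)
     = 12/(12*13) * (16^2/3 + 26^2/4 + 36^2/5) - 3*13
     = 0.076923 * 513.533 - 39
     = 0.502564.
Step 4: Ties present; correction factor C = 1 - 12/(12^3 - 12) = 0.993007. Corrected H = 0.502564 / 0.993007 = 0.506103.
Step 5: Under H0, H ~ chi^2(2); p-value = 0.776428.
Step 6: alpha = 0.1. fail to reject H0.

H = 0.5061, df = 2, p = 0.776428, fail to reject H0.


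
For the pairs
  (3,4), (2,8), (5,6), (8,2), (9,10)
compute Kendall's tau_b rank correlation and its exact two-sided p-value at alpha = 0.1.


Step 1: Enumerate the 10 unordered pairs (i,j) with i<j and classify each by sign(x_j-x_i) * sign(y_j-y_i).
  (1,2):dx=-1,dy=+4->D; (1,3):dx=+2,dy=+2->C; (1,4):dx=+5,dy=-2->D; (1,5):dx=+6,dy=+6->C
  (2,3):dx=+3,dy=-2->D; (2,4):dx=+6,dy=-6->D; (2,5):dx=+7,dy=+2->C; (3,4):dx=+3,dy=-4->D
  (3,5):dx=+4,dy=+4->C; (4,5):dx=+1,dy=+8->C
Step 2: C = 5, D = 5, total pairs = 10.
Step 3: tau = (C - D)/(n(n-1)/2) = (5 - 5)/10 = 0.000000.
Step 4: Exact two-sided p-value (enumerate n! = 120 permutations of y under H0): p = 1.000000.
Step 5: alpha = 0.1. fail to reject H0.

tau_b = 0.0000 (C=5, D=5), p = 1.000000, fail to reject H0.


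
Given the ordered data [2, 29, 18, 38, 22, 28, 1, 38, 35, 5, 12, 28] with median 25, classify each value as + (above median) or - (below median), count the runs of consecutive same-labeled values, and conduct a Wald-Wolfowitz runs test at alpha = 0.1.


Step 1: Compute median = 25; label A = above, B = below.
Labels in order: BABABABAABBA  (n_A = 6, n_B = 6)
Step 2: Count runs R = 10.
Step 3: Under H0 (random ordering), E[R] = 2*n_A*n_B/(n_A+n_B) + 1 = 2*6*6/12 + 1 = 7.0000.
        Var[R] = 2*n_A*n_B*(2*n_A*n_B - n_A - n_B) / ((n_A+n_B)^2 * (n_A+n_B-1)) = 4320/1584 = 2.7273.
        SD[R] = 1.6514.
Step 4: Continuity-corrected z = (R - 0.5 - E[R]) / SD[R] = (10 - 0.5 - 7.0000) / 1.6514 = 1.5138.
Step 5: Two-sided p-value via normal approximation = 2*(1 - Phi(|z|)) = 0.130070.
Step 6: alpha = 0.1. fail to reject H0.

R = 10, z = 1.5138, p = 0.130070, fail to reject H0.


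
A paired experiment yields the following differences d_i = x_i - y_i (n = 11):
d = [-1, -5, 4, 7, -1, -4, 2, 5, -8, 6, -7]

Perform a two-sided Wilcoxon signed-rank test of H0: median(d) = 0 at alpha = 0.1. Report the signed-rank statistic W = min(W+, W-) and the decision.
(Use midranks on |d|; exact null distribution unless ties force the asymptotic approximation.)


Step 1: Drop any zero differences (none here) and take |d_i|.
|d| = [1, 5, 4, 7, 1, 4, 2, 5, 8, 6, 7]
Step 2: Midrank |d_i| (ties get averaged ranks).
ranks: |1|->1.5, |5|->6.5, |4|->4.5, |7|->9.5, |1|->1.5, |4|->4.5, |2|->3, |5|->6.5, |8|->11, |6|->8, |7|->9.5
Step 3: Attach original signs; sum ranks with positive sign and with negative sign.
W+ = 4.5 + 9.5 + 3 + 6.5 + 8 = 31.5
W- = 1.5 + 6.5 + 1.5 + 4.5 + 11 + 9.5 = 34.5
(Check: W+ + W- = 66 should equal n(n+1)/2 = 66.)
Step 4: Test statistic W = min(W+, W-) = 31.5.
Step 5: Ties in |d|, so use the tie-corrected normal approximation.
        E[W] = n(n+1)/4 = 11*12/4 = 33.
        Tie groups: |d|=1 (t=2), |d|=4 (t=2), |d|=5 (t=2), |d|=7 (t=2); sum(t^3 - t) = 24.
        Var[W] = n(n+1)(2n+1)/24 - sum(t^3-t)/48 = 3036/24 - 24/48 = 126.
        z = (W - E[W]) / sqrt(Var[W]) = (31.5 - 33) / 11.2250 = -0.1336.
        Two-sided p = 2*Phi(z) = 0.893695.
Step 6: alpha = 0.1. fail to reject H0.

W+ = 31.5, W- = 34.5, W = min = 31.5, p = 0.893695, fail to reject H0.


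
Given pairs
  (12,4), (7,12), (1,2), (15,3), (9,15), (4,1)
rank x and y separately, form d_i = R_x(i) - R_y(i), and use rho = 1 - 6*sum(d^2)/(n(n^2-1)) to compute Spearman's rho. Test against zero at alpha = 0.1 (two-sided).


Step 1: Rank x and y separately (midranks; no ties here).
rank(x): 12->5, 7->3, 1->1, 15->6, 9->4, 4->2
rank(y): 4->4, 12->5, 2->2, 3->3, 15->6, 1->1
Step 2: d_i = R_x(i) - R_y(i); compute d_i^2.
  (5-4)^2=1, (3-5)^2=4, (1-2)^2=1, (6-3)^2=9, (4-6)^2=4, (2-1)^2=1
sum(d^2) = 20.
Step 3: rho = 1 - 6*20 / (6*(6^2 - 1)) = 1 - 120/210 = 0.428571.
Step 4: Under H0, t = rho * sqrt((n-2)/(1-rho^2)) = 0.9487 ~ t(4).
Step 5: Two-sided p-value from the t-distribution with 4 df = 0.396501.
Step 6: alpha = 0.1. fail to reject H0.

rho = 0.4286, p = 0.396501, fail to reject H0 at alpha = 0.1.


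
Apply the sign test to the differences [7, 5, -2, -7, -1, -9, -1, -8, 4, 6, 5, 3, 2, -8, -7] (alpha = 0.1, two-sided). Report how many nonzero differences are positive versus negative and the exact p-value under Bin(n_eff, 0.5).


Step 1: Discard zero differences. Original n = 15; n_eff = number of nonzero differences = 15.
Nonzero differences (with sign): +7, +5, -2, -7, -1, -9, -1, -8, +4, +6, +5, +3, +2, -8, -7
Step 2: Count signs: positive = 7, negative = 8.
Step 3: Under H0: P(positive) = 0.5, so the number of positives S ~ Bin(15, 0.5).
Step 4: Two-sided exact p-value = sum of Bin(15,0.5) probabilities at or below the observed probability = 1.000000.
Step 5: alpha = 0.1. fail to reject H0.

n_eff = 15, pos = 7, neg = 8, p = 1.000000, fail to reject H0.


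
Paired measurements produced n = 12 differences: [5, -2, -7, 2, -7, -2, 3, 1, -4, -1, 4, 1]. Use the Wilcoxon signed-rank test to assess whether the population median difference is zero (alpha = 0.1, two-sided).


Step 1: Drop any zero differences (none here) and take |d_i|.
|d| = [5, 2, 7, 2, 7, 2, 3, 1, 4, 1, 4, 1]
Step 2: Midrank |d_i| (ties get averaged ranks).
ranks: |5|->10, |2|->5, |7|->11.5, |2|->5, |7|->11.5, |2|->5, |3|->7, |1|->2, |4|->8.5, |1|->2, |4|->8.5, |1|->2
Step 3: Attach original signs; sum ranks with positive sign and with negative sign.
W+ = 10 + 5 + 7 + 2 + 8.5 + 2 = 34.5
W- = 5 + 11.5 + 11.5 + 5 + 8.5 + 2 = 43.5
(Check: W+ + W- = 78 should equal n(n+1)/2 = 78.)
Step 4: Test statistic W = min(W+, W-) = 34.5.
Step 5: Ties in |d|, so use the tie-corrected normal approximation.
        E[W] = n(n+1)/4 = 12*13/4 = 39.
        Tie groups: |d|=1 (t=3), |d|=2 (t=3), |d|=4 (t=2), |d|=7 (t=2); sum(t^3 - t) = 60.
        Var[W] = n(n+1)(2n+1)/24 - sum(t^3-t)/48 = 3900/24 - 60/48 = 161.25.
        z = (W - E[W]) / sqrt(Var[W]) = (34.5 - 39) / 12.6984 = -0.3544.
        Two-sided p = 2*Phi(z) = 0.723058.
Step 6: alpha = 0.1. fail to reject H0.

W+ = 34.5, W- = 43.5, W = min = 34.5, p = 0.723058, fail to reject H0.


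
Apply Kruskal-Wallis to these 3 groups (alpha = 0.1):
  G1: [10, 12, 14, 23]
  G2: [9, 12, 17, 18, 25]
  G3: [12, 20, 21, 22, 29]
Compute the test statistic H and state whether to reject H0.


Step 1: Combine all N = 14 observations and assign midranks.
sorted (value, group, rank): (9,G2,1), (10,G1,2), (12,G1,4), (12,G2,4), (12,G3,4), (14,G1,6), (17,G2,7), (18,G2,8), (20,G3,9), (21,G3,10), (22,G3,11), (23,G1,12), (25,G2,13), (29,G3,14)
Step 2: Sum ranks within each group.
R_1 = 24 (n_1 = 4)
R_2 = 33 (n_2 = 5)
R_3 = 48 (n_3 = 5)
Step 3: H = 12/(N(N+1)) * sum(R_i^2/n_i) - 3(N+1)
     = 12/(14*15) * (24^2/4 + 33^2/5 + 48^2/5) - 3*15
     = 0.057143 * 822.6 - 45
     = 2.005714.
Step 4: Ties present; correction factor C = 1 - 24/(14^3 - 14) = 0.991209. Corrected H = 2.005714 / 0.991209 = 2.023503.
Step 5: Under H0, H ~ chi^2(2); p-value = 0.363582.
Step 6: alpha = 0.1. fail to reject H0.

H = 2.0235, df = 2, p = 0.363582, fail to reject H0.


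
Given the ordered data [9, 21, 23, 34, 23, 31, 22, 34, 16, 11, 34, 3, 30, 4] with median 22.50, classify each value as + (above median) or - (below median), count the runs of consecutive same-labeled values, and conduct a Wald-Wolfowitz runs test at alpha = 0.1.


Step 1: Compute median = 22.50; label A = above, B = below.
Labels in order: BBAAAABABBABAB  (n_A = 7, n_B = 7)
Step 2: Count runs R = 9.
Step 3: Under H0 (random ordering), E[R] = 2*n_A*n_B/(n_A+n_B) + 1 = 2*7*7/14 + 1 = 8.0000.
        Var[R] = 2*n_A*n_B*(2*n_A*n_B - n_A - n_B) / ((n_A+n_B)^2 * (n_A+n_B-1)) = 8232/2548 = 3.2308.
        SD[R] = 1.7974.
Step 4: Continuity-corrected z = (R - 0.5 - E[R]) / SD[R] = (9 - 0.5 - 8.0000) / 1.7974 = 0.2782.
Step 5: Two-sided p-value via normal approximation = 2*(1 - Phi(|z|)) = 0.780879.
Step 6: alpha = 0.1. fail to reject H0.

R = 9, z = 0.2782, p = 0.780879, fail to reject H0.


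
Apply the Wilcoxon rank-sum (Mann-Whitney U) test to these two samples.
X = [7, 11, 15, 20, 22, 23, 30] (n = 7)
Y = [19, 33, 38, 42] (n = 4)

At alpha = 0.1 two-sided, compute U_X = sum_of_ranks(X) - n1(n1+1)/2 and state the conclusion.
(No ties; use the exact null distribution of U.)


Step 1: Combine and sort all 11 observations; assign midranks.
sorted (value, group): (7,X), (11,X), (15,X), (19,Y), (20,X), (22,X), (23,X), (30,X), (33,Y), (38,Y), (42,Y)
ranks: 7->1, 11->2, 15->3, 19->4, 20->5, 22->6, 23->7, 30->8, 33->9, 38->10, 42->11
Step 2: Rank sum for X: R1 = 1 + 2 + 3 + 5 + 6 + 7 + 8 = 32.
Step 3: U_X = R1 - n1(n1+1)/2 = 32 - 7*8/2 = 32 - 28 = 4.
       U_Y = n1*n2 - U_X = 28 - 4 = 24.
Step 4: No ties, so the exact null distribution of U (based on enumerating the C(11,7) = 330 equally likely rank assignments) gives the two-sided p-value.
Step 5: p-value = 0.072727; compare to alpha = 0.1. reject H0.

U_X = 4, p = 0.072727, reject H0 at alpha = 0.1.


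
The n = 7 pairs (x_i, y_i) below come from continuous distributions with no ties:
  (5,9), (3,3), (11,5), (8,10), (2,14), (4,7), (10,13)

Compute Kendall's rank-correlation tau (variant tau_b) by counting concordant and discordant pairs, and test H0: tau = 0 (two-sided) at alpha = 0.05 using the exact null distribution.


Step 1: Enumerate the 21 unordered pairs (i,j) with i<j and classify each by sign(x_j-x_i) * sign(y_j-y_i).
  (1,2):dx=-2,dy=-6->C; (1,3):dx=+6,dy=-4->D; (1,4):dx=+3,dy=+1->C; (1,5):dx=-3,dy=+5->D
  (1,6):dx=-1,dy=-2->C; (1,7):dx=+5,dy=+4->C; (2,3):dx=+8,dy=+2->C; (2,4):dx=+5,dy=+7->C
  (2,5):dx=-1,dy=+11->D; (2,6):dx=+1,dy=+4->C; (2,7):dx=+7,dy=+10->C; (3,4):dx=-3,dy=+5->D
  (3,5):dx=-9,dy=+9->D; (3,6):dx=-7,dy=+2->D; (3,7):dx=-1,dy=+8->D; (4,5):dx=-6,dy=+4->D
  (4,6):dx=-4,dy=-3->C; (4,7):dx=+2,dy=+3->C; (5,6):dx=+2,dy=-7->D; (5,7):dx=+8,dy=-1->D
  (6,7):dx=+6,dy=+6->C
Step 2: C = 11, D = 10, total pairs = 21.
Step 3: tau = (C - D)/(n(n-1)/2) = (11 - 10)/21 = 0.047619.
Step 4: Exact two-sided p-value (enumerate n! = 5040 permutations of y under H0): p = 1.000000.
Step 5: alpha = 0.05. fail to reject H0.

tau_b = 0.0476 (C=11, D=10), p = 1.000000, fail to reject H0.


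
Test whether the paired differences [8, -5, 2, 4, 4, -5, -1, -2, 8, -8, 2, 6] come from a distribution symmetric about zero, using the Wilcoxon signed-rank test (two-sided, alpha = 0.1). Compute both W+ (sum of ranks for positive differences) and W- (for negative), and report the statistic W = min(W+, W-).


Step 1: Drop any zero differences (none here) and take |d_i|.
|d| = [8, 5, 2, 4, 4, 5, 1, 2, 8, 8, 2, 6]
Step 2: Midrank |d_i| (ties get averaged ranks).
ranks: |8|->11, |5|->7.5, |2|->3, |4|->5.5, |4|->5.5, |5|->7.5, |1|->1, |2|->3, |8|->11, |8|->11, |2|->3, |6|->9
Step 3: Attach original signs; sum ranks with positive sign and with negative sign.
W+ = 11 + 3 + 5.5 + 5.5 + 11 + 3 + 9 = 48
W- = 7.5 + 7.5 + 1 + 3 + 11 = 30
(Check: W+ + W- = 78 should equal n(n+1)/2 = 78.)
Step 4: Test statistic W = min(W+, W-) = 30.
Step 5: Ties in |d|, so use the tie-corrected normal approximation.
        E[W] = n(n+1)/4 = 12*13/4 = 39.
        Tie groups: |d|=2 (t=3), |d|=4 (t=2), |d|=5 (t=2), |d|=8 (t=3); sum(t^3 - t) = 60.
        Var[W] = n(n+1)(2n+1)/24 - sum(t^3-t)/48 = 3900/24 - 60/48 = 161.25.
        z = (W - E[W]) / sqrt(Var[W]) = (30 - 39) / 12.6984 = -0.7087.
        Two-sided p = 2*Phi(z) = 0.478480.
Step 6: alpha = 0.1. fail to reject H0.

W+ = 48, W- = 30, W = min = 30, p = 0.478480, fail to reject H0.


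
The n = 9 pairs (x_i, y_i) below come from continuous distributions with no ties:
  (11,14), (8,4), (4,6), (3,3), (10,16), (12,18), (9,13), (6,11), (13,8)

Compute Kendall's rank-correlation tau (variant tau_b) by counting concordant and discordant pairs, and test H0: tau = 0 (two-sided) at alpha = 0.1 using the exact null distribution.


Step 1: Enumerate the 36 unordered pairs (i,j) with i<j and classify each by sign(x_j-x_i) * sign(y_j-y_i).
  (1,2):dx=-3,dy=-10->C; (1,3):dx=-7,dy=-8->C; (1,4):dx=-8,dy=-11->C; (1,5):dx=-1,dy=+2->D
  (1,6):dx=+1,dy=+4->C; (1,7):dx=-2,dy=-1->C; (1,8):dx=-5,dy=-3->C; (1,9):dx=+2,dy=-6->D
  (2,3):dx=-4,dy=+2->D; (2,4):dx=-5,dy=-1->C; (2,5):dx=+2,dy=+12->C; (2,6):dx=+4,dy=+14->C
  (2,7):dx=+1,dy=+9->C; (2,8):dx=-2,dy=+7->D; (2,9):dx=+5,dy=+4->C; (3,4):dx=-1,dy=-3->C
  (3,5):dx=+6,dy=+10->C; (3,6):dx=+8,dy=+12->C; (3,7):dx=+5,dy=+7->C; (3,8):dx=+2,dy=+5->C
  (3,9):dx=+9,dy=+2->C; (4,5):dx=+7,dy=+13->C; (4,6):dx=+9,dy=+15->C; (4,7):dx=+6,dy=+10->C
  (4,8):dx=+3,dy=+8->C; (4,9):dx=+10,dy=+5->C; (5,6):dx=+2,dy=+2->C; (5,7):dx=-1,dy=-3->C
  (5,8):dx=-4,dy=-5->C; (5,9):dx=+3,dy=-8->D; (6,7):dx=-3,dy=-5->C; (6,8):dx=-6,dy=-7->C
  (6,9):dx=+1,dy=-10->D; (7,8):dx=-3,dy=-2->C; (7,9):dx=+4,dy=-5->D; (8,9):dx=+7,dy=-3->D
Step 2: C = 28, D = 8, total pairs = 36.
Step 3: tau = (C - D)/(n(n-1)/2) = (28 - 8)/36 = 0.555556.
Step 4: Exact two-sided p-value (enumerate n! = 362880 permutations of y under H0): p = 0.044615.
Step 5: alpha = 0.1. reject H0.

tau_b = 0.5556 (C=28, D=8), p = 0.044615, reject H0.


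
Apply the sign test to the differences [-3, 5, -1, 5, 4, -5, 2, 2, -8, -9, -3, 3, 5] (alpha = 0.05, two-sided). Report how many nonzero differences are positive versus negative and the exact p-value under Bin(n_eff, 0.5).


Step 1: Discard zero differences. Original n = 13; n_eff = number of nonzero differences = 13.
Nonzero differences (with sign): -3, +5, -1, +5, +4, -5, +2, +2, -8, -9, -3, +3, +5
Step 2: Count signs: positive = 7, negative = 6.
Step 3: Under H0: P(positive) = 0.5, so the number of positives S ~ Bin(13, 0.5).
Step 4: Two-sided exact p-value = sum of Bin(13,0.5) probabilities at or below the observed probability = 1.000000.
Step 5: alpha = 0.05. fail to reject H0.

n_eff = 13, pos = 7, neg = 6, p = 1.000000, fail to reject H0.


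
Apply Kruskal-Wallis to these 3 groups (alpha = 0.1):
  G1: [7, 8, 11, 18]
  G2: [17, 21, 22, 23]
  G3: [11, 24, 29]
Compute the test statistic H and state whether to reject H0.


Step 1: Combine all N = 11 observations and assign midranks.
sorted (value, group, rank): (7,G1,1), (8,G1,2), (11,G1,3.5), (11,G3,3.5), (17,G2,5), (18,G1,6), (21,G2,7), (22,G2,8), (23,G2,9), (24,G3,10), (29,G3,11)
Step 2: Sum ranks within each group.
R_1 = 12.5 (n_1 = 4)
R_2 = 29 (n_2 = 4)
R_3 = 24.5 (n_3 = 3)
Step 3: H = 12/(N(N+1)) * sum(R_i^2/n_i) - 3(N+1)
     = 12/(11*12) * (12.5^2/4 + 29^2/4 + 24.5^2/3) - 3*12
     = 0.090909 * 449.396 - 36
     = 4.854167.
Step 4: Ties present; correction factor C = 1 - 6/(11^3 - 11) = 0.995455. Corrected H = 4.854167 / 0.995455 = 4.876332.
Step 5: Under H0, H ~ chi^2(2); p-value = 0.087321.
Step 6: alpha = 0.1. reject H0.

H = 4.8763, df = 2, p = 0.087321, reject H0.


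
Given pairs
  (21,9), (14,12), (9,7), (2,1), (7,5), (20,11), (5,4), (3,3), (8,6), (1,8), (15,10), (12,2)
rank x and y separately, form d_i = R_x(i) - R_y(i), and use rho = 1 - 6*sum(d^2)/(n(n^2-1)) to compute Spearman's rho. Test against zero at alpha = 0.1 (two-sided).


Step 1: Rank x and y separately (midranks; no ties here).
rank(x): 21->12, 14->9, 9->7, 2->2, 7->5, 20->11, 5->4, 3->3, 8->6, 1->1, 15->10, 12->8
rank(y): 9->9, 12->12, 7->7, 1->1, 5->5, 11->11, 4->4, 3->3, 6->6, 8->8, 10->10, 2->2
Step 2: d_i = R_x(i) - R_y(i); compute d_i^2.
  (12-9)^2=9, (9-12)^2=9, (7-7)^2=0, (2-1)^2=1, (5-5)^2=0, (11-11)^2=0, (4-4)^2=0, (3-3)^2=0, (6-6)^2=0, (1-8)^2=49, (10-10)^2=0, (8-2)^2=36
sum(d^2) = 104.
Step 3: rho = 1 - 6*104 / (12*(12^2 - 1)) = 1 - 624/1716 = 0.636364.
Step 4: Under H0, t = rho * sqrt((n-2)/(1-rho^2)) = 2.6087 ~ t(10).
Step 5: Two-sided p-value from the t-distribution with 10 df = 0.026097.
Step 6: alpha = 0.1. reject H0.

rho = 0.6364, p = 0.026097, reject H0 at alpha = 0.1.


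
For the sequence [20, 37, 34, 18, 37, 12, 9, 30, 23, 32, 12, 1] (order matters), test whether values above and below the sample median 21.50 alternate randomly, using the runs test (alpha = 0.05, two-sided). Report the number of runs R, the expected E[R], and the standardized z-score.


Step 1: Compute median = 21.50; label A = above, B = below.
Labels in order: BAABABBAAABB  (n_A = 6, n_B = 6)
Step 2: Count runs R = 7.
Step 3: Under H0 (random ordering), E[R] = 2*n_A*n_B/(n_A+n_B) + 1 = 2*6*6/12 + 1 = 7.0000.
        Var[R] = 2*n_A*n_B*(2*n_A*n_B - n_A - n_B) / ((n_A+n_B)^2 * (n_A+n_B-1)) = 4320/1584 = 2.7273.
        SD[R] = 1.6514.
Step 4: R = E[R], so z = 0 with no continuity correction.
Step 5: Two-sided p-value via normal approximation = 2*(1 - Phi(|z|)) = 1.000000.
Step 6: alpha = 0.05. fail to reject H0.

R = 7, z = 0.0000, p = 1.000000, fail to reject H0.


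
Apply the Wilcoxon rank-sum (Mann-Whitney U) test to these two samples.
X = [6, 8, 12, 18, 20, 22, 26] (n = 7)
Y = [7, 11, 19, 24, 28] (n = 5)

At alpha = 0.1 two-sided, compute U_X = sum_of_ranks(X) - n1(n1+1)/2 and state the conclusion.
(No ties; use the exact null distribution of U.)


Step 1: Combine and sort all 12 observations; assign midranks.
sorted (value, group): (6,X), (7,Y), (8,X), (11,Y), (12,X), (18,X), (19,Y), (20,X), (22,X), (24,Y), (26,X), (28,Y)
ranks: 6->1, 7->2, 8->3, 11->4, 12->5, 18->6, 19->7, 20->8, 22->9, 24->10, 26->11, 28->12
Step 2: Rank sum for X: R1 = 1 + 3 + 5 + 6 + 8 + 9 + 11 = 43.
Step 3: U_X = R1 - n1(n1+1)/2 = 43 - 7*8/2 = 43 - 28 = 15.
       U_Y = n1*n2 - U_X = 35 - 15 = 20.
Step 4: No ties, so the exact null distribution of U (based on enumerating the C(12,7) = 792 equally likely rank assignments) gives the two-sided p-value.
Step 5: p-value = 0.755051; compare to alpha = 0.1. fail to reject H0.

U_X = 15, p = 0.755051, fail to reject H0 at alpha = 0.1.


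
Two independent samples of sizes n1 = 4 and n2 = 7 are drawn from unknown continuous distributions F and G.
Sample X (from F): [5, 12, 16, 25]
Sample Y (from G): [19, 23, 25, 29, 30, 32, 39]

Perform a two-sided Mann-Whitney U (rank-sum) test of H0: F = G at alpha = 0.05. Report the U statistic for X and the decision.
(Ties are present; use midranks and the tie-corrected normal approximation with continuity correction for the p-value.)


Step 1: Combine and sort all 11 observations; assign midranks.
sorted (value, group): (5,X), (12,X), (16,X), (19,Y), (23,Y), (25,X), (25,Y), (29,Y), (30,Y), (32,Y), (39,Y)
ranks: 5->1, 12->2, 16->3, 19->4, 23->5, 25->6.5, 25->6.5, 29->8, 30->9, 32->10, 39->11
Step 2: Rank sum for X: R1 = 1 + 2 + 3 + 6.5 = 12.5.
Step 3: U_X = R1 - n1(n1+1)/2 = 12.5 - 4*5/2 = 12.5 - 10 = 2.5.
       U_Y = n1*n2 - U_X = 28 - 2.5 = 25.5.
Step 4: Ties are present, so use the tie-corrected normal approximation (with continuity correction) for the p-value.
Step 5: p-value = 0.037202; compare to alpha = 0.05. reject H0.

U_X = 2.5, p = 0.037202, reject H0 at alpha = 0.05.


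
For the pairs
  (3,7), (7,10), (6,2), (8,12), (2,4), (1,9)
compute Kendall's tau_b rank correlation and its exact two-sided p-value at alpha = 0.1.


Step 1: Enumerate the 15 unordered pairs (i,j) with i<j and classify each by sign(x_j-x_i) * sign(y_j-y_i).
  (1,2):dx=+4,dy=+3->C; (1,3):dx=+3,dy=-5->D; (1,4):dx=+5,dy=+5->C; (1,5):dx=-1,dy=-3->C
  (1,6):dx=-2,dy=+2->D; (2,3):dx=-1,dy=-8->C; (2,4):dx=+1,dy=+2->C; (2,5):dx=-5,dy=-6->C
  (2,6):dx=-6,dy=-1->C; (3,4):dx=+2,dy=+10->C; (3,5):dx=-4,dy=+2->D; (3,6):dx=-5,dy=+7->D
  (4,5):dx=-6,dy=-8->C; (4,6):dx=-7,dy=-3->C; (5,6):dx=-1,dy=+5->D
Step 2: C = 10, D = 5, total pairs = 15.
Step 3: tau = (C - D)/(n(n-1)/2) = (10 - 5)/15 = 0.333333.
Step 4: Exact two-sided p-value (enumerate n! = 720 permutations of y under H0): p = 0.469444.
Step 5: alpha = 0.1. fail to reject H0.

tau_b = 0.3333 (C=10, D=5), p = 0.469444, fail to reject H0.


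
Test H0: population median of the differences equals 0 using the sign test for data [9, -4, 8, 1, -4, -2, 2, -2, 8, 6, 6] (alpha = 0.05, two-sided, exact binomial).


Step 1: Discard zero differences. Original n = 11; n_eff = number of nonzero differences = 11.
Nonzero differences (with sign): +9, -4, +8, +1, -4, -2, +2, -2, +8, +6, +6
Step 2: Count signs: positive = 7, negative = 4.
Step 3: Under H0: P(positive) = 0.5, so the number of positives S ~ Bin(11, 0.5).
Step 4: Two-sided exact p-value = sum of Bin(11,0.5) probabilities at or below the observed probability = 0.548828.
Step 5: alpha = 0.05. fail to reject H0.

n_eff = 11, pos = 7, neg = 4, p = 0.548828, fail to reject H0.


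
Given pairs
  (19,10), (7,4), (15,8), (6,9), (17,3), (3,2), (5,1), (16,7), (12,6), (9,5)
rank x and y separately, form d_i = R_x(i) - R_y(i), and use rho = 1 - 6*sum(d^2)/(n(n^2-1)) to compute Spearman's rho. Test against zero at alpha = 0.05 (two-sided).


Step 1: Rank x and y separately (midranks; no ties here).
rank(x): 19->10, 7->4, 15->7, 6->3, 17->9, 3->1, 5->2, 16->8, 12->6, 9->5
rank(y): 10->10, 4->4, 8->8, 9->9, 3->3, 2->2, 1->1, 7->7, 6->6, 5->5
Step 2: d_i = R_x(i) - R_y(i); compute d_i^2.
  (10-10)^2=0, (4-4)^2=0, (7-8)^2=1, (3-9)^2=36, (9-3)^2=36, (1-2)^2=1, (2-1)^2=1, (8-7)^2=1, (6-6)^2=0, (5-5)^2=0
sum(d^2) = 76.
Step 3: rho = 1 - 6*76 / (10*(10^2 - 1)) = 1 - 456/990 = 0.539394.
Step 4: Under H0, t = rho * sqrt((n-2)/(1-rho^2)) = 1.8118 ~ t(8).
Step 5: Two-sided p-value from the t-distribution with 8 df = 0.107593.
Step 6: alpha = 0.05. fail to reject H0.

rho = 0.5394, p = 0.107593, fail to reject H0 at alpha = 0.05.


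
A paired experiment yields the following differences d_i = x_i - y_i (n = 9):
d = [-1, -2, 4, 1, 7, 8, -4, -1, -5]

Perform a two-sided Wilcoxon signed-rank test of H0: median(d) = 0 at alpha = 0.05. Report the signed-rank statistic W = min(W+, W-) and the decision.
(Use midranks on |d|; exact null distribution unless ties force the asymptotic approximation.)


Step 1: Drop any zero differences (none here) and take |d_i|.
|d| = [1, 2, 4, 1, 7, 8, 4, 1, 5]
Step 2: Midrank |d_i| (ties get averaged ranks).
ranks: |1|->2, |2|->4, |4|->5.5, |1|->2, |7|->8, |8|->9, |4|->5.5, |1|->2, |5|->7
Step 3: Attach original signs; sum ranks with positive sign and with negative sign.
W+ = 5.5 + 2 + 8 + 9 = 24.5
W- = 2 + 4 + 5.5 + 2 + 7 = 20.5
(Check: W+ + W- = 45 should equal n(n+1)/2 = 45.)
Step 4: Test statistic W = min(W+, W-) = 20.5.
Step 5: Ties in |d|, so use the tie-corrected normal approximation.
        E[W] = n(n+1)/4 = 9*10/4 = 22.5.
        Tie groups: |d|=1 (t=3), |d|=4 (t=2); sum(t^3 - t) = 30.
        Var[W] = n(n+1)(2n+1)/24 - sum(t^3-t)/48 = 1710/24 - 30/48 = 70.625.
        z = (W - E[W]) / sqrt(Var[W]) = (20.5 - 22.5) / 8.4039 = -0.2380.
        Two-sided p = 2*Phi(z) = 0.811892.
Step 6: alpha = 0.05. fail to reject H0.

W+ = 24.5, W- = 20.5, W = min = 20.5, p = 0.811892, fail to reject H0.


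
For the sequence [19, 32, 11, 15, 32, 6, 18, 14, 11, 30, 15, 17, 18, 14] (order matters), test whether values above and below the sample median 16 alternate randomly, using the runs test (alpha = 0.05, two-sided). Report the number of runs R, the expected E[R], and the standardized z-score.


Step 1: Compute median = 16; label A = above, B = below.
Labels in order: AABBABABBABAAB  (n_A = 7, n_B = 7)
Step 2: Count runs R = 10.
Step 3: Under H0 (random ordering), E[R] = 2*n_A*n_B/(n_A+n_B) + 1 = 2*7*7/14 + 1 = 8.0000.
        Var[R] = 2*n_A*n_B*(2*n_A*n_B - n_A - n_B) / ((n_A+n_B)^2 * (n_A+n_B-1)) = 8232/2548 = 3.2308.
        SD[R] = 1.7974.
Step 4: Continuity-corrected z = (R - 0.5 - E[R]) / SD[R] = (10 - 0.5 - 8.0000) / 1.7974 = 0.8345.
Step 5: Two-sided p-value via normal approximation = 2*(1 - Phi(|z|)) = 0.403986.
Step 6: alpha = 0.05. fail to reject H0.

R = 10, z = 0.8345, p = 0.403986, fail to reject H0.


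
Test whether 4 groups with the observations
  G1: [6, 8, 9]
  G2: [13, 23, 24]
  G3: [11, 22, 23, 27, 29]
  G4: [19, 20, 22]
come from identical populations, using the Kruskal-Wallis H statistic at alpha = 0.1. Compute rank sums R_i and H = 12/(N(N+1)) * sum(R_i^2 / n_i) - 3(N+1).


Step 1: Combine all N = 14 observations and assign midranks.
sorted (value, group, rank): (6,G1,1), (8,G1,2), (9,G1,3), (11,G3,4), (13,G2,5), (19,G4,6), (20,G4,7), (22,G3,8.5), (22,G4,8.5), (23,G2,10.5), (23,G3,10.5), (24,G2,12), (27,G3,13), (29,G3,14)
Step 2: Sum ranks within each group.
R_1 = 6 (n_1 = 3)
R_2 = 27.5 (n_2 = 3)
R_3 = 50 (n_3 = 5)
R_4 = 21.5 (n_4 = 3)
Step 3: H = 12/(N(N+1)) * sum(R_i^2/n_i) - 3(N+1)
     = 12/(14*15) * (6^2/3 + 27.5^2/3 + 50^2/5 + 21.5^2/3) - 3*15
     = 0.057143 * 918.167 - 45
     = 7.466667.
Step 4: Ties present; correction factor C = 1 - 12/(14^3 - 14) = 0.995604. Corrected H = 7.466667 / 0.995604 = 7.499632.
Step 5: Under H0, H ~ chi^2(3); p-value = 0.057568.
Step 6: alpha = 0.1. reject H0.

H = 7.4996, df = 3, p = 0.057568, reject H0.


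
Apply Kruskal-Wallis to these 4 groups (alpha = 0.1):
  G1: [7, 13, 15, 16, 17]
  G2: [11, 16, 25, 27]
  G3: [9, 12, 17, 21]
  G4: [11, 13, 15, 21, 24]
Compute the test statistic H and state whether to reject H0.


Step 1: Combine all N = 18 observations and assign midranks.
sorted (value, group, rank): (7,G1,1), (9,G3,2), (11,G2,3.5), (11,G4,3.5), (12,G3,5), (13,G1,6.5), (13,G4,6.5), (15,G1,8.5), (15,G4,8.5), (16,G1,10.5), (16,G2,10.5), (17,G1,12.5), (17,G3,12.5), (21,G3,14.5), (21,G4,14.5), (24,G4,16), (25,G2,17), (27,G2,18)
Step 2: Sum ranks within each group.
R_1 = 39 (n_1 = 5)
R_2 = 49 (n_2 = 4)
R_3 = 34 (n_3 = 4)
R_4 = 49 (n_4 = 5)
Step 3: H = 12/(N(N+1)) * sum(R_i^2/n_i) - 3(N+1)
     = 12/(18*19) * (39^2/5 + 49^2/4 + 34^2/4 + 49^2/5) - 3*19
     = 0.035088 * 1673.65 - 57
     = 1.724561.
Step 4: Ties present; correction factor C = 1 - 36/(18^3 - 18) = 0.993808. Corrected H = 1.724561 / 0.993808 = 1.735306.
Step 5: Under H0, H ~ chi^2(3); p-value = 0.629113.
Step 6: alpha = 0.1. fail to reject H0.

H = 1.7353, df = 3, p = 0.629113, fail to reject H0.


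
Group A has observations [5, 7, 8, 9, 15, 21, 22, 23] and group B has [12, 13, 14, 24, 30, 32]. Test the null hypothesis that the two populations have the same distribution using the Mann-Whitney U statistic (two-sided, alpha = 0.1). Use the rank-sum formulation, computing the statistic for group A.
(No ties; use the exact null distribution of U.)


Step 1: Combine and sort all 14 observations; assign midranks.
sorted (value, group): (5,X), (7,X), (8,X), (9,X), (12,Y), (13,Y), (14,Y), (15,X), (21,X), (22,X), (23,X), (24,Y), (30,Y), (32,Y)
ranks: 5->1, 7->2, 8->3, 9->4, 12->5, 13->6, 14->7, 15->8, 21->9, 22->10, 23->11, 24->12, 30->13, 32->14
Step 2: Rank sum for X: R1 = 1 + 2 + 3 + 4 + 8 + 9 + 10 + 11 = 48.
Step 3: U_X = R1 - n1(n1+1)/2 = 48 - 8*9/2 = 48 - 36 = 12.
       U_Y = n1*n2 - U_X = 48 - 12 = 36.
Step 4: No ties, so the exact null distribution of U (based on enumerating the C(14,8) = 3003 equally likely rank assignments) gives the two-sided p-value.
Step 5: p-value = 0.141858; compare to alpha = 0.1. fail to reject H0.

U_X = 12, p = 0.141858, fail to reject H0 at alpha = 0.1.


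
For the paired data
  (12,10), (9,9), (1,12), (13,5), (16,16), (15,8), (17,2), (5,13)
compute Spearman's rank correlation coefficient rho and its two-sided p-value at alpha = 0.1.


Step 1: Rank x and y separately (midranks; no ties here).
rank(x): 12->4, 9->3, 1->1, 13->5, 16->7, 15->6, 17->8, 5->2
rank(y): 10->5, 9->4, 12->6, 5->2, 16->8, 8->3, 2->1, 13->7
Step 2: d_i = R_x(i) - R_y(i); compute d_i^2.
  (4-5)^2=1, (3-4)^2=1, (1-6)^2=25, (5-2)^2=9, (7-8)^2=1, (6-3)^2=9, (8-1)^2=49, (2-7)^2=25
sum(d^2) = 120.
Step 3: rho = 1 - 6*120 / (8*(8^2 - 1)) = 1 - 720/504 = -0.428571.
Step 4: Under H0, t = rho * sqrt((n-2)/(1-rho^2)) = -1.1619 ~ t(6).
Step 5: Two-sided p-value from the t-distribution with 6 df = 0.289403.
Step 6: alpha = 0.1. fail to reject H0.

rho = -0.4286, p = 0.289403, fail to reject H0 at alpha = 0.1.


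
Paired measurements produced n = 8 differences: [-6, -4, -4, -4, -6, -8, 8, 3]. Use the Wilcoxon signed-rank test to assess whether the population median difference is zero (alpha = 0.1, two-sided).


Step 1: Drop any zero differences (none here) and take |d_i|.
|d| = [6, 4, 4, 4, 6, 8, 8, 3]
Step 2: Midrank |d_i| (ties get averaged ranks).
ranks: |6|->5.5, |4|->3, |4|->3, |4|->3, |6|->5.5, |8|->7.5, |8|->7.5, |3|->1
Step 3: Attach original signs; sum ranks with positive sign and with negative sign.
W+ = 7.5 + 1 = 8.5
W- = 5.5 + 3 + 3 + 3 + 5.5 + 7.5 = 27.5
(Check: W+ + W- = 36 should equal n(n+1)/2 = 36.)
Step 4: Test statistic W = min(W+, W-) = 8.5.
Step 5: Ties in |d|, so use the tie-corrected normal approximation.
        E[W] = n(n+1)/4 = 8*9/4 = 18.
        Tie groups: |d|=4 (t=3), |d|=6 (t=2), |d|=8 (t=2); sum(t^3 - t) = 36.
        Var[W] = n(n+1)(2n+1)/24 - sum(t^3-t)/48 = 1224/24 - 36/48 = 50.25.
        z = (W - E[W]) / sqrt(Var[W]) = (8.5 - 18) / 7.0887 = -1.3402.
        Two-sided p = 2*Phi(z) = 0.180194.
Step 6: alpha = 0.1. fail to reject H0.

W+ = 8.5, W- = 27.5, W = min = 8.5, p = 0.180194, fail to reject H0.


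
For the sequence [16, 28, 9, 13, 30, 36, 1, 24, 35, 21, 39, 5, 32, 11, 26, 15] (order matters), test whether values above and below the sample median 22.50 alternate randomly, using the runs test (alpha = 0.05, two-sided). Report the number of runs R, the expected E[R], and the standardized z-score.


Step 1: Compute median = 22.50; label A = above, B = below.
Labels in order: BABBAABAABABABAB  (n_A = 8, n_B = 8)
Step 2: Count runs R = 13.
Step 3: Under H0 (random ordering), E[R] = 2*n_A*n_B/(n_A+n_B) + 1 = 2*8*8/16 + 1 = 9.0000.
        Var[R] = 2*n_A*n_B*(2*n_A*n_B - n_A - n_B) / ((n_A+n_B)^2 * (n_A+n_B-1)) = 14336/3840 = 3.7333.
        SD[R] = 1.9322.
Step 4: Continuity-corrected z = (R - 0.5 - E[R]) / SD[R] = (13 - 0.5 - 9.0000) / 1.9322 = 1.8114.
Step 5: Two-sided p-value via normal approximation = 2*(1 - Phi(|z|)) = 0.070076.
Step 6: alpha = 0.05. fail to reject H0.

R = 13, z = 1.8114, p = 0.070076, fail to reject H0.


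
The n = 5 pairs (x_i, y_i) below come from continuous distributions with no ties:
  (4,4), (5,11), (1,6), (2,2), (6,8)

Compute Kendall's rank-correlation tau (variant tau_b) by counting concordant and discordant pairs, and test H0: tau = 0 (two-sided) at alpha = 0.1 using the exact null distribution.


Step 1: Enumerate the 10 unordered pairs (i,j) with i<j and classify each by sign(x_j-x_i) * sign(y_j-y_i).
  (1,2):dx=+1,dy=+7->C; (1,3):dx=-3,dy=+2->D; (1,4):dx=-2,dy=-2->C; (1,5):dx=+2,dy=+4->C
  (2,3):dx=-4,dy=-5->C; (2,4):dx=-3,dy=-9->C; (2,5):dx=+1,dy=-3->D; (3,4):dx=+1,dy=-4->D
  (3,5):dx=+5,dy=+2->C; (4,5):dx=+4,dy=+6->C
Step 2: C = 7, D = 3, total pairs = 10.
Step 3: tau = (C - D)/(n(n-1)/2) = (7 - 3)/10 = 0.400000.
Step 4: Exact two-sided p-value (enumerate n! = 120 permutations of y under H0): p = 0.483333.
Step 5: alpha = 0.1. fail to reject H0.

tau_b = 0.4000 (C=7, D=3), p = 0.483333, fail to reject H0.


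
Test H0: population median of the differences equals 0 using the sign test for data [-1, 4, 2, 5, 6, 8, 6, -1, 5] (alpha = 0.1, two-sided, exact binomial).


Step 1: Discard zero differences. Original n = 9; n_eff = number of nonzero differences = 9.
Nonzero differences (with sign): -1, +4, +2, +5, +6, +8, +6, -1, +5
Step 2: Count signs: positive = 7, negative = 2.
Step 3: Under H0: P(positive) = 0.5, so the number of positives S ~ Bin(9, 0.5).
Step 4: Two-sided exact p-value = sum of Bin(9,0.5) probabilities at or below the observed probability = 0.179688.
Step 5: alpha = 0.1. fail to reject H0.

n_eff = 9, pos = 7, neg = 2, p = 0.179688, fail to reject H0.


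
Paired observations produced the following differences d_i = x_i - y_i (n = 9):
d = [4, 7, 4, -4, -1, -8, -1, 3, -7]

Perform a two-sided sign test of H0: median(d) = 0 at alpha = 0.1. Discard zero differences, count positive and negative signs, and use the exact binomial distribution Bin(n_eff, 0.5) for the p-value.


Step 1: Discard zero differences. Original n = 9; n_eff = number of nonzero differences = 9.
Nonzero differences (with sign): +4, +7, +4, -4, -1, -8, -1, +3, -7
Step 2: Count signs: positive = 4, negative = 5.
Step 3: Under H0: P(positive) = 0.5, so the number of positives S ~ Bin(9, 0.5).
Step 4: Two-sided exact p-value = sum of Bin(9,0.5) probabilities at or below the observed probability = 1.000000.
Step 5: alpha = 0.1. fail to reject H0.

n_eff = 9, pos = 4, neg = 5, p = 1.000000, fail to reject H0.


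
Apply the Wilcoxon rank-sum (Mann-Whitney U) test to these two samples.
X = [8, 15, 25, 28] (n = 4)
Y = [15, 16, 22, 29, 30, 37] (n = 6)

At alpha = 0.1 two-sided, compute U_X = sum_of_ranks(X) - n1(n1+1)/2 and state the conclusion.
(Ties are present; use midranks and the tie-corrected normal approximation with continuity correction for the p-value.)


Step 1: Combine and sort all 10 observations; assign midranks.
sorted (value, group): (8,X), (15,X), (15,Y), (16,Y), (22,Y), (25,X), (28,X), (29,Y), (30,Y), (37,Y)
ranks: 8->1, 15->2.5, 15->2.5, 16->4, 22->5, 25->6, 28->7, 29->8, 30->9, 37->10
Step 2: Rank sum for X: R1 = 1 + 2.5 + 6 + 7 = 16.5.
Step 3: U_X = R1 - n1(n1+1)/2 = 16.5 - 4*5/2 = 16.5 - 10 = 6.5.
       U_Y = n1*n2 - U_X = 24 - 6.5 = 17.5.
Step 4: Ties are present, so use the tie-corrected normal approximation (with continuity correction) for the p-value.
Step 5: p-value = 0.284958; compare to alpha = 0.1. fail to reject H0.

U_X = 6.5, p = 0.284958, fail to reject H0 at alpha = 0.1.


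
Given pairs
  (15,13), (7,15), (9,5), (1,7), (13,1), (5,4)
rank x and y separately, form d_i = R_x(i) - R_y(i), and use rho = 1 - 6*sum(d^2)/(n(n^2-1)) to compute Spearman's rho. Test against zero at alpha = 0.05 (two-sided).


Step 1: Rank x and y separately (midranks; no ties here).
rank(x): 15->6, 7->3, 9->4, 1->1, 13->5, 5->2
rank(y): 13->5, 15->6, 5->3, 7->4, 1->1, 4->2
Step 2: d_i = R_x(i) - R_y(i); compute d_i^2.
  (6-5)^2=1, (3-6)^2=9, (4-3)^2=1, (1-4)^2=9, (5-1)^2=16, (2-2)^2=0
sum(d^2) = 36.
Step 3: rho = 1 - 6*36 / (6*(6^2 - 1)) = 1 - 216/210 = -0.028571.
Step 4: Under H0, t = rho * sqrt((n-2)/(1-rho^2)) = -0.0572 ~ t(4).
Step 5: Two-sided p-value from the t-distribution with 4 df = 0.957155.
Step 6: alpha = 0.05. fail to reject H0.

rho = -0.0286, p = 0.957155, fail to reject H0 at alpha = 0.05.


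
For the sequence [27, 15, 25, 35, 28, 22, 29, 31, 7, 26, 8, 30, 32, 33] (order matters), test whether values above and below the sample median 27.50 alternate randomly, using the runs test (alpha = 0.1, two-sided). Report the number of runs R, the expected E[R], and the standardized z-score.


Step 1: Compute median = 27.50; label A = above, B = below.
Labels in order: BBBAABAABBBAAA  (n_A = 7, n_B = 7)
Step 2: Count runs R = 6.
Step 3: Under H0 (random ordering), E[R] = 2*n_A*n_B/(n_A+n_B) + 1 = 2*7*7/14 + 1 = 8.0000.
        Var[R] = 2*n_A*n_B*(2*n_A*n_B - n_A - n_B) / ((n_A+n_B)^2 * (n_A+n_B-1)) = 8232/2548 = 3.2308.
        SD[R] = 1.7974.
Step 4: Continuity-corrected z = (R + 0.5 - E[R]) / SD[R] = (6 + 0.5 - 8.0000) / 1.7974 = -0.8345.
Step 5: Two-sided p-value via normal approximation = 2*(1 - Phi(|z|)) = 0.403986.
Step 6: alpha = 0.1. fail to reject H0.

R = 6, z = -0.8345, p = 0.403986, fail to reject H0.


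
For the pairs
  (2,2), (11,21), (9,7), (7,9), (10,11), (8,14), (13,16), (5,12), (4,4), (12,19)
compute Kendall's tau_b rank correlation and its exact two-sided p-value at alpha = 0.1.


Step 1: Enumerate the 45 unordered pairs (i,j) with i<j and classify each by sign(x_j-x_i) * sign(y_j-y_i).
  (1,2):dx=+9,dy=+19->C; (1,3):dx=+7,dy=+5->C; (1,4):dx=+5,dy=+7->C; (1,5):dx=+8,dy=+9->C
  (1,6):dx=+6,dy=+12->C; (1,7):dx=+11,dy=+14->C; (1,8):dx=+3,dy=+10->C; (1,9):dx=+2,dy=+2->C
  (1,10):dx=+10,dy=+17->C; (2,3):dx=-2,dy=-14->C; (2,4):dx=-4,dy=-12->C; (2,5):dx=-1,dy=-10->C
  (2,6):dx=-3,dy=-7->C; (2,7):dx=+2,dy=-5->D; (2,8):dx=-6,dy=-9->C; (2,9):dx=-7,dy=-17->C
  (2,10):dx=+1,dy=-2->D; (3,4):dx=-2,dy=+2->D; (3,5):dx=+1,dy=+4->C; (3,6):dx=-1,dy=+7->D
  (3,7):dx=+4,dy=+9->C; (3,8):dx=-4,dy=+5->D; (3,9):dx=-5,dy=-3->C; (3,10):dx=+3,dy=+12->C
  (4,5):dx=+3,dy=+2->C; (4,6):dx=+1,dy=+5->C; (4,7):dx=+6,dy=+7->C; (4,8):dx=-2,dy=+3->D
  (4,9):dx=-3,dy=-5->C; (4,10):dx=+5,dy=+10->C; (5,6):dx=-2,dy=+3->D; (5,7):dx=+3,dy=+5->C
  (5,8):dx=-5,dy=+1->D; (5,9):dx=-6,dy=-7->C; (5,10):dx=+2,dy=+8->C; (6,7):dx=+5,dy=+2->C
  (6,8):dx=-3,dy=-2->C; (6,9):dx=-4,dy=-10->C; (6,10):dx=+4,dy=+5->C; (7,8):dx=-8,dy=-4->C
  (7,9):dx=-9,dy=-12->C; (7,10):dx=-1,dy=+3->D; (8,9):dx=-1,dy=-8->C; (8,10):dx=+7,dy=+7->C
  (9,10):dx=+8,dy=+15->C
Step 2: C = 36, D = 9, total pairs = 45.
Step 3: tau = (C - D)/(n(n-1)/2) = (36 - 9)/45 = 0.600000.
Step 4: Exact two-sided p-value (enumerate n! = 3628800 permutations of y under H0): p = 0.016666.
Step 5: alpha = 0.1. reject H0.

tau_b = 0.6000 (C=36, D=9), p = 0.016666, reject H0.
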